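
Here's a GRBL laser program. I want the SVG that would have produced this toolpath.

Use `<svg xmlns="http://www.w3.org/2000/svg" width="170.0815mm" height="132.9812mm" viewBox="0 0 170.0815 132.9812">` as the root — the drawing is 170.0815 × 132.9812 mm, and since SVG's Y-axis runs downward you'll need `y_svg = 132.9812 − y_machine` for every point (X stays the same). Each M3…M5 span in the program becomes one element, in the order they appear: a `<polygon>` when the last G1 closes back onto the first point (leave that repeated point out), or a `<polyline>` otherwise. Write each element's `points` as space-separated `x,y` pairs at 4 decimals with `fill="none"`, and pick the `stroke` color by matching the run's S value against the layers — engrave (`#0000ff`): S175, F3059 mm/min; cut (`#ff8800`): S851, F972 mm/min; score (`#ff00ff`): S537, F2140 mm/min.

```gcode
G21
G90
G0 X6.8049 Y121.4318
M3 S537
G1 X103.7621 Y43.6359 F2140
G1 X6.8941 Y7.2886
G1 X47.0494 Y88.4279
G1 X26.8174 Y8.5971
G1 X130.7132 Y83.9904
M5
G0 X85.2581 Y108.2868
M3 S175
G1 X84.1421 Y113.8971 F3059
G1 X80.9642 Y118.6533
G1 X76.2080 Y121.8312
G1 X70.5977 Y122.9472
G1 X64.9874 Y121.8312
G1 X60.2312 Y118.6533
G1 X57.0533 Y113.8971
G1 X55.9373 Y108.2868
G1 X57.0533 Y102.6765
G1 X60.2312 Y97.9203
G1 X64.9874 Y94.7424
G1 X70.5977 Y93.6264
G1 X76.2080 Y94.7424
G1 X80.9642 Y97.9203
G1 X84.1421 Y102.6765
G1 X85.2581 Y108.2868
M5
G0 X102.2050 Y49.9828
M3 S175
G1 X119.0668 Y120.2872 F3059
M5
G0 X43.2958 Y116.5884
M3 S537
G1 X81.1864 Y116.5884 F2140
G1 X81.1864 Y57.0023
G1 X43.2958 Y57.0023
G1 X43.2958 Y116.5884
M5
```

Each laser-on run becomes one SVG element. Flip Y back into SVG space with y_svg = 132.9812 − y_machine.

Run 1: power S537 maps to stroke `#ff00ff` (score). The run is open, so emit a `<polyline>` with points (Y-flipped): 6.8049,11.5494 103.7621,89.3453 6.8941,125.6926 47.0494,44.5533 26.8174,124.3841 130.7132,48.9908.

Run 2: power S175 maps to stroke `#0000ff` (engrave). The run returns to its start, so emit a `<polygon>` with points (Y-flipped): 85.2581,24.6944 84.1421,19.0841 80.9642,14.3279 76.2080,11.1500 70.5977,10.0340 64.9874,11.1500 60.2312,14.3279 57.0533,19.0841 55.9373,24.6944 57.0533,30.3047 60.2312,35.0609 64.9874,38.2388 70.5977,39.3548 76.2080,38.2388 80.9642,35.0609 84.1421,30.3047.

Run 3: power S175 maps to stroke `#0000ff` (engrave). The run is open, so emit a `<polyline>` with points (Y-flipped): 102.2050,82.9984 119.0668,12.6940.

Run 4: the run's S537 means `#ff00ff` (score). The run returns to its start, so emit a `<polygon>` with points (Y-flipped): 43.2958,16.3928 81.1864,16.3928 81.1864,75.9789 43.2958,75.9789.

<svg xmlns="http://www.w3.org/2000/svg" width="170.0815mm" height="132.9812mm" viewBox="0 0 170.0815 132.9812">
  <polyline points="6.8049,11.5494 103.7621,89.3453 6.8941,125.6926 47.0494,44.5533 26.8174,124.3841 130.7132,48.9908" fill="none" stroke="#ff00ff"/>
  <polygon points="85.2581,24.6944 84.1421,19.0841 80.9642,14.3279 76.2080,11.1500 70.5977,10.0340 64.9874,11.1500 60.2312,14.3279 57.0533,19.0841 55.9373,24.6944 57.0533,30.3047 60.2312,35.0609 64.9874,38.2388 70.5977,39.3548 76.2080,38.2388 80.9642,35.0609 84.1421,30.3047" fill="none" stroke="#0000ff"/>
  <polyline points="102.2050,82.9984 119.0668,12.6940" fill="none" stroke="#0000ff"/>
  <polygon points="43.2958,16.3928 81.1864,16.3928 81.1864,75.9789 43.2958,75.9789" fill="none" stroke="#ff00ff"/>
</svg>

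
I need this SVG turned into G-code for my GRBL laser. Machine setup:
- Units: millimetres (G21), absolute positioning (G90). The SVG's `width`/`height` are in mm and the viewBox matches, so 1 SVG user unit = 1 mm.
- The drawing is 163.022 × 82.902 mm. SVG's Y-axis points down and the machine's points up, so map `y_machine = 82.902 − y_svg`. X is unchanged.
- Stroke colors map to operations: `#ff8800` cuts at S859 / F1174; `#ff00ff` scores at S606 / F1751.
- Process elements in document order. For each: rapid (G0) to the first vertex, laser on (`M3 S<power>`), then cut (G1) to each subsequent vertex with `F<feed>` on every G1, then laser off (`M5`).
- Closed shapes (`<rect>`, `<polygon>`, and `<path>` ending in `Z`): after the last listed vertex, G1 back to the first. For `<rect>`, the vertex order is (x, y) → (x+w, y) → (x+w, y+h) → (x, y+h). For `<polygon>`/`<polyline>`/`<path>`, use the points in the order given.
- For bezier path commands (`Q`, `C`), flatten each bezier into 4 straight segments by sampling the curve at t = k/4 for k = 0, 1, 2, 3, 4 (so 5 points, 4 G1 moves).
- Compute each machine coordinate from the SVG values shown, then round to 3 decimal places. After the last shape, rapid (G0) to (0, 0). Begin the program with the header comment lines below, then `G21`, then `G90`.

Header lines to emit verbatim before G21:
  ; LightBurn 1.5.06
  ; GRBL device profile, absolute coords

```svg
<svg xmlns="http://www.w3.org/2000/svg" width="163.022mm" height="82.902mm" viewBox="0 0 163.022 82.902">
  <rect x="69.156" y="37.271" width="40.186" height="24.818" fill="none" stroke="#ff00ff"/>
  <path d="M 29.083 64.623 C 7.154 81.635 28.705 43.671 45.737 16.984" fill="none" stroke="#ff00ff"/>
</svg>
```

; LightBurn 1.5.06
; GRBL device profile, absolute coords
G21
G90
G0 X69.156 Y45.631
M3 S606
G1 X109.342 Y45.631 F1751
G1 X109.342 Y20.813 F1751
G1 X69.156 Y20.813 F1751
G1 X69.156 Y45.631 F1751
M5
G0 X29.083 Y18.279
M3 S606
G1 X20.039 Y14.793 F1751
G1 X22.800 Y25.711 F1751
G1 X32.866 Y44.824 F1751
G1 X45.737 Y65.918 F1751
M5
G0 X0.000 Y0.000

1 u = 1 mm; y_m = 82.902 − y.

[1] `<rect>` rectangle, #ff00ff→score S606 F1751: (69.156,45.631) → (109.342,45.631) → (109.342,20.813) → (69.156,20.813) → (69.156,45.631) (closed)

[2] `<path>` cubic bezier, #ff00ff→score S606 F1751: (29.083,18.279) → (20.039,14.793) → (22.800,25.711) → (32.866,44.824) → (45.737,65.918)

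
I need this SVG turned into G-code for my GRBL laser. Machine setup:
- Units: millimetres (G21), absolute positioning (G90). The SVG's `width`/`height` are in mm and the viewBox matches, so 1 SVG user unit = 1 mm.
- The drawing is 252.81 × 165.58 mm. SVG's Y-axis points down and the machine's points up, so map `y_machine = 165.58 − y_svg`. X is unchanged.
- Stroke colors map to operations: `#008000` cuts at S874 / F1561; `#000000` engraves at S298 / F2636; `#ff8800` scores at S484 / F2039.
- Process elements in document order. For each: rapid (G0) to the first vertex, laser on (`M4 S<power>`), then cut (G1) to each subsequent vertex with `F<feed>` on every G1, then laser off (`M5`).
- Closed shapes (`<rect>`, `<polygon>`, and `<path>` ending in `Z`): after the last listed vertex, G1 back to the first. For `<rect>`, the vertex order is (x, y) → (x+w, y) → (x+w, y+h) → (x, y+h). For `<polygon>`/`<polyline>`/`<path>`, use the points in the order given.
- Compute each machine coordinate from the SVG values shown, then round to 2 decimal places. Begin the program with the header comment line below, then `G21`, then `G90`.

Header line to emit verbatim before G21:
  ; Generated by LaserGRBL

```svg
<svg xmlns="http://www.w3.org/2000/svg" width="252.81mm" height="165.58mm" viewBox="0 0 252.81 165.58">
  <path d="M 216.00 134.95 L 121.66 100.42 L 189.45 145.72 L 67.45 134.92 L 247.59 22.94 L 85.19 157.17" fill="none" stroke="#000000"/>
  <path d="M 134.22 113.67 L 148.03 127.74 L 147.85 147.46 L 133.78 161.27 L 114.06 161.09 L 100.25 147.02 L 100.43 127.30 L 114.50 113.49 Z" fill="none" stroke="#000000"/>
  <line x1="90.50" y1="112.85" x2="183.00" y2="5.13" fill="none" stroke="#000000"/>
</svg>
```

viewBox `0 0 252.81 165.58` with mm width/height → 1 unit = 1 mm. Flip: y_m = 165.58 − y_svg.

**Shape 1** — `<path>` open polyline, stroke `#000000` → engrave (S298, F2636). Machine vertices: (216.00,30.63) → (121.66,65.16) → (189.45,19.86) → (67.45,30.66) → (247.59,142.64) → (85.19,8.41). Open path.

**Shape 2** — `<path>` regular polygon, stroke `#000000` → engrave (S298, F2636). Machine vertices: (134.22,51.91) → (148.03,37.84) → (147.85,18.12) → (133.78,4.31) → (114.06,4.49) → (100.25,18.56) → (100.43,38.28) → (114.50,52.09) → (134.22,51.91). Closed: final G1 returns to the first vertex.

**Shape 3** — `<line>` line segment, stroke `#000000` → engrave (S298, F2636). Machine vertices: (90.50,52.73) → (183.00,160.45). Open path.

; Generated by LaserGRBL
G21
G90
G0 X216.00 Y30.63
M4 S298
G1 X121.66 Y65.16 F2636
G1 X189.45 Y19.86 F2636
G1 X67.45 Y30.66 F2636
G1 X247.59 Y142.64 F2636
G1 X85.19 Y8.41 F2636
M5
G0 X134.22 Y51.91
M4 S298
G1 X148.03 Y37.84 F2636
G1 X147.85 Y18.12 F2636
G1 X133.78 Y4.31 F2636
G1 X114.06 Y4.49 F2636
G1 X100.25 Y18.56 F2636
G1 X100.43 Y38.28 F2636
G1 X114.50 Y52.09 F2636
G1 X134.22 Y51.91 F2636
M5
G0 X90.50 Y52.73
M4 S298
G1 X183.00 Y160.45 F2636
M5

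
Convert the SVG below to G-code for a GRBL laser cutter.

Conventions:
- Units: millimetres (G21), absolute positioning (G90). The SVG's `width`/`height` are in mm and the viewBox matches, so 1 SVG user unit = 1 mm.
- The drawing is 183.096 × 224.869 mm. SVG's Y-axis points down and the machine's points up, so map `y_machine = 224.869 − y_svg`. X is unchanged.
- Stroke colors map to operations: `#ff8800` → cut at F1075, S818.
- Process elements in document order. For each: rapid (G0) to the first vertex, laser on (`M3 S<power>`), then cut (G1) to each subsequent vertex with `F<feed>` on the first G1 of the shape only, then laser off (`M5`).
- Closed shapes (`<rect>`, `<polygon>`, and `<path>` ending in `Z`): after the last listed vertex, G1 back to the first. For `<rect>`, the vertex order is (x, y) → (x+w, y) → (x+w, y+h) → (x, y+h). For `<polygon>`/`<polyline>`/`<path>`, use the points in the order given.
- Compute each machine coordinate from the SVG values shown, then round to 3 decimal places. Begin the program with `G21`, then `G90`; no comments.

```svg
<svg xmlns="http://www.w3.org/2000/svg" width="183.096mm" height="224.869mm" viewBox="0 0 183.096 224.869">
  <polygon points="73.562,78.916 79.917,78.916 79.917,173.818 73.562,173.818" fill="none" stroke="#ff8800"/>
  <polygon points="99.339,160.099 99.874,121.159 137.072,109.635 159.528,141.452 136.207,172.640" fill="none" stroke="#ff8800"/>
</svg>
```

G21
G90
G0 X73.562 Y145.953
M3 S818
G1 X79.917 Y145.953 F1075
G1 X79.917 Y51.051
G1 X73.562 Y51.051
G1 X73.562 Y145.953
M5
G0 X99.339 Y64.770
M3 S818
G1 X99.874 Y103.710 F1075
G1 X137.072 Y115.234
G1 X159.528 Y83.417
G1 X136.207 Y52.229
G1 X99.339 Y64.770
M5

viewBox `0 0 183.096 224.869` with mm width/height → 1 unit = 1 mm. Flip: y_m = 224.869 − y_svg.

**Shape 1** — `<polygon>` rectangle, stroke `#ff8800` → cut (S818, F1075). Machine vertices: (73.562,145.953) → (79.917,145.953) → (79.917,51.051) → (73.562,51.051) → (73.562,145.953). Closed: final G1 returns to the first vertex.

**Shape 2** — `<polygon>` regular polygon, stroke `#ff8800` → cut (S818, F1075). Machine vertices: (99.339,64.770) → (99.874,103.710) → (137.072,115.234) → (159.528,83.417) → (136.207,52.229) → (99.339,64.770). Closed: final G1 returns to the first vertex.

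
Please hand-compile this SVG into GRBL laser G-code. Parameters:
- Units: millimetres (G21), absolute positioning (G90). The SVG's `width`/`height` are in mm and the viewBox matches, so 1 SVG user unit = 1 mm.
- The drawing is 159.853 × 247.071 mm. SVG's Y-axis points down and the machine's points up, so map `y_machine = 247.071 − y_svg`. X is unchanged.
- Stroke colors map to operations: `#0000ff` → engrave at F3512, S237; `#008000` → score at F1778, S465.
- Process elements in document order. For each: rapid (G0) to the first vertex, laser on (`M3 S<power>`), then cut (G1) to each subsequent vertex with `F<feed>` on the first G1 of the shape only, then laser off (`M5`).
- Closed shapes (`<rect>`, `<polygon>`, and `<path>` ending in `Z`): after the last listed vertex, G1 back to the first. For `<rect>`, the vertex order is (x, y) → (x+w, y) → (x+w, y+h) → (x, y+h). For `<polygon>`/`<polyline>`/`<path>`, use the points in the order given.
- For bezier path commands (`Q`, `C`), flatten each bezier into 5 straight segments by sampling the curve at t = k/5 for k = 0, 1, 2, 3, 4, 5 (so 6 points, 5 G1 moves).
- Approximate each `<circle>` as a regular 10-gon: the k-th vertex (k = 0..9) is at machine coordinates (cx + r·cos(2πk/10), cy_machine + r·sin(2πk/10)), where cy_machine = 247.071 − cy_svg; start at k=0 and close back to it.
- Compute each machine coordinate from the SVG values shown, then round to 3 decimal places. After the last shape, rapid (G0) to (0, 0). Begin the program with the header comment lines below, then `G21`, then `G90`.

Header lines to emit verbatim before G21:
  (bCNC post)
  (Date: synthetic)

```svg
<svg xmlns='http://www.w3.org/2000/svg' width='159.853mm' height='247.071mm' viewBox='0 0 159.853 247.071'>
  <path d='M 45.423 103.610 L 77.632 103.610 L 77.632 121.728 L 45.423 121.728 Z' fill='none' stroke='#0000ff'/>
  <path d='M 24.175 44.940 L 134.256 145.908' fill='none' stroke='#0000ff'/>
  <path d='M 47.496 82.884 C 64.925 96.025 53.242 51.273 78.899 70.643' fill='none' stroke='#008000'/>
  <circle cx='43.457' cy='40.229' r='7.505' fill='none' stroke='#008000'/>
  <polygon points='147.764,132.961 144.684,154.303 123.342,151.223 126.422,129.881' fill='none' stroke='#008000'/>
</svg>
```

(bCNC post)
(Date: synthetic)
G21
G90
G0 X45.423 Y143.461
M3 S237
G1 X77.632 Y143.461 F3512
G1 X77.632 Y125.343
G1 X45.423 Y125.343
G1 X45.423 Y143.461
M5
G0 X24.175 Y202.131
M3 S237
G1 X134.256 Y101.163 F3512
M5
G0 X47.496 Y164.187
M3 S465
G1 X54.992 Y162.273 F1778
G1 X58.690 Y168.397
G1 X61.781 Y176.702
G1 X67.454 Y181.331
G1 X78.899 Y176.428
M5
G0 X50.962 Y206.842
M3 S465
G1 X49.529 Y211.253 F1778
G1 X45.776 Y213.980
G1 X41.138 Y213.980
G1 X37.385 Y211.253
G1 X35.952 Y206.842
G1 X37.385 Y202.431
G1 X41.138 Y199.704
G1 X45.776 Y199.704
G1 X49.529 Y202.431
G1 X50.962 Y206.842
M5
G0 X147.764 Y114.110
M3 S465
G1 X144.684 Y92.768 F1778
G1 X123.342 Y95.848
G1 X126.422 Y117.190
G1 X147.764 Y114.110
M5
G0 X0.000 Y0.000

Since the viewBox matches the mm dimensions, user units are millimetres directly. The only transform is the Y-flip y_m = 247.071 − y_svg.

Shape 1 is a rectangle drawn with `<path>`. Its stroke #0000ff means engrave at S237, F3512. After flipping Y the toolpath is (45.423,143.461) → (77.632,143.461) → (77.632,125.343) → (45.423,125.343) → (45.423,143.461), returning to the start.

Shape 2 is a line segment drawn with `<path>`. Its stroke #0000ff means engrave at S237, F3512. After flipping Y the toolpath is (24.175,202.131) → (134.256,101.163).

Shape 3 is a cubic bezier drawn with `<path>`. Its stroke #008000 means score at S465, F1778. After flipping Y the toolpath is (47.496,164.187) → (54.992,162.273) → (58.690,168.397) → (61.781,176.702) → (67.454,181.331) → (78.899,176.428).

Shape 4 is a circle drawn with `<circle>`. Its stroke #008000 means score at S465, F1778. After flipping Y the toolpath is (50.962,206.842) → (49.529,211.253) → (45.776,213.980) → (41.138,213.980) → (37.385,211.253) → (35.952,206.842) → (37.385,202.431) → (41.138,199.704) → (45.776,199.704) → (49.529,202.431) → (50.962,206.842), returning to the start.

Shape 5 is a regular polygon drawn with `<polygon>`. Its stroke #008000 means score at S465, F1778. After flipping Y the toolpath is (147.764,114.110) → (144.684,92.768) → (123.342,95.848) → (126.422,117.190) → (147.764,114.110), returning to the start.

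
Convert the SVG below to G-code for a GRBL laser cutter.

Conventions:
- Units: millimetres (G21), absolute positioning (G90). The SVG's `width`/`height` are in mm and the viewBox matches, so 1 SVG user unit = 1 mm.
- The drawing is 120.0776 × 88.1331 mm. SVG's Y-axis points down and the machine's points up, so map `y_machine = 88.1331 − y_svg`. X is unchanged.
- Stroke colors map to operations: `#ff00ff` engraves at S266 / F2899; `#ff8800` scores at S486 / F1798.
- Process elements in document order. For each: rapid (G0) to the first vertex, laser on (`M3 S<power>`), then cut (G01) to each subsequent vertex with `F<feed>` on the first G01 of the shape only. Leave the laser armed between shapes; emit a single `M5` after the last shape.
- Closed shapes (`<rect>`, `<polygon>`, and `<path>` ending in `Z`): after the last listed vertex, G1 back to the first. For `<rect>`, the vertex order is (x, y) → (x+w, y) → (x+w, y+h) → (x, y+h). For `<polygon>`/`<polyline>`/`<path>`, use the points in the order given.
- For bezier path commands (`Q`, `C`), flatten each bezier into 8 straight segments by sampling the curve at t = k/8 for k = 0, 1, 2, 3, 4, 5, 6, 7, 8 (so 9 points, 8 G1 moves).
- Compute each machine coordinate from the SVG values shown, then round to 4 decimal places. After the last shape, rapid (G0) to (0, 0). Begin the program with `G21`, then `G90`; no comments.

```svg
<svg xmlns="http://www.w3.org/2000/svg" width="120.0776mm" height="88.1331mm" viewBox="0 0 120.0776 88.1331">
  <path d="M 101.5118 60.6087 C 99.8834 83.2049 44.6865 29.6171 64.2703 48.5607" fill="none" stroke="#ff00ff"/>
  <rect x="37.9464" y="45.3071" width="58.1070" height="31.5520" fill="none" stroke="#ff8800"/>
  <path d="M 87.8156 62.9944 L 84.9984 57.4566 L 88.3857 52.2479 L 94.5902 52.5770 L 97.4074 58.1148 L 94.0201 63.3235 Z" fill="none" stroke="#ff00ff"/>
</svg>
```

Since the viewBox matches the mm dimensions, user units are millimetres directly. The only transform is the Y-flip y_m = 88.1331 − y_svg.

Shape 1 is a cubic bezier drawn with `<path>`. Its stroke #ff00ff means engrave at S266, F2899. After flipping Y the toolpath is (101.5118,27.5244) → (98.6408,22.3315) → (92.2519,22.5381) → (83.8491,26.4014) → (74.9365,32.1787) → (67.0182,38.1272) → (61.5984,42.5041) → (60.1810,43.5668) → (64.2703,39.5724).

Shape 2 is a rectangle drawn with `<rect>`. Its stroke #ff8800 means score at S486, F1798. After flipping Y the toolpath is (37.9464,42.8260) → (96.0534,42.8260) → (96.0534,11.2740) → (37.9464,11.2740) → (37.9464,42.8260), returning to the start.

Shape 3 is a regular polygon drawn with `<path>`. Its stroke #ff00ff means engrave at S266, F2899. After flipping Y the toolpath is (87.8156,25.1387) → (84.9984,30.6765) → (88.3857,35.8852) → (94.5902,35.5561) → (97.4074,30.0183) → (94.0201,24.8096) → (87.8156,25.1387), returning to the start.

G21
G90
G0 X101.5118 Y27.5244
M3 S266
G01 X98.6408 Y22.3315 F2899
G01 X92.2519 Y22.5381
G01 X83.8491 Y26.4014
G01 X74.9365 Y32.1787
G01 X67.0182 Y38.1272
G01 X61.5984 Y42.5041
G01 X60.1810 Y43.5668
G01 X64.2703 Y39.5724
G0 X37.9464 Y42.8260
M3 S486
G01 X96.0534 Y42.8260 F1798
G01 X96.0534 Y11.2740
G01 X37.9464 Y11.2740
G01 X37.9464 Y42.8260
G0 X87.8156 Y25.1387
M3 S266
G01 X84.9984 Y30.6765 F2899
G01 X88.3857 Y35.8852
G01 X94.5902 Y35.5561
G01 X97.4074 Y30.0183
G01 X94.0201 Y24.8096
G01 X87.8156 Y25.1387
M5
G0 X0.0000 Y0.0000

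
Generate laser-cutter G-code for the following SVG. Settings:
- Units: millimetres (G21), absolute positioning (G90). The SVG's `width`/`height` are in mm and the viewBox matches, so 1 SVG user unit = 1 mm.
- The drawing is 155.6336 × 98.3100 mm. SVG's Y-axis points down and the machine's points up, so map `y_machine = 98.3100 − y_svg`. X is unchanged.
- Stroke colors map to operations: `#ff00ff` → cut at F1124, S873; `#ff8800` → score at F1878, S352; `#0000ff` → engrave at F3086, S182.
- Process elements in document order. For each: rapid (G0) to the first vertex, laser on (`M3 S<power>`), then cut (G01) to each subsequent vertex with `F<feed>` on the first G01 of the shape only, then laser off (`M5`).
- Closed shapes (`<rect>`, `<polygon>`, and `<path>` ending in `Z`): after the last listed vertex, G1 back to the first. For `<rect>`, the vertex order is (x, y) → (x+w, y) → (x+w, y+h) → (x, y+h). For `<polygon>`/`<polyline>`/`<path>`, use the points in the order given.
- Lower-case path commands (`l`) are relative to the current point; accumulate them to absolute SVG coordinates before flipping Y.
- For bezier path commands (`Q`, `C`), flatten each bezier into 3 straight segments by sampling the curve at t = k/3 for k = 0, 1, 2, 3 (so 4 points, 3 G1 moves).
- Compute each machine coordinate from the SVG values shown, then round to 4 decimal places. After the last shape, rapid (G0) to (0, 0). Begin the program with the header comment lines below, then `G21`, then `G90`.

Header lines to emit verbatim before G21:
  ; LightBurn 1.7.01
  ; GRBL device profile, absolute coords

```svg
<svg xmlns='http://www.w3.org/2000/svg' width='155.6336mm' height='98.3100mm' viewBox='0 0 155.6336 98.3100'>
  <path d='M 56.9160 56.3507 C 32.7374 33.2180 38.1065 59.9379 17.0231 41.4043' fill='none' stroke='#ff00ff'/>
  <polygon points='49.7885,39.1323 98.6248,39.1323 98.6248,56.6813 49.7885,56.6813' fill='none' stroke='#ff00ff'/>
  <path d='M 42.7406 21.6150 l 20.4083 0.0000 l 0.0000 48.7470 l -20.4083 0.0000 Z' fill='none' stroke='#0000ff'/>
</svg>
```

; LightBurn 1.7.01
; GRBL device profile, absolute coords
G21
G90
G0 X56.9160 Y41.9593
M3 S873
G01 X40.5126 Y51.9969 F1124
G01 X31.3631 Y49.9342
G01 X17.0231 Y56.9057
M5
G0 X49.7885 Y59.1777
M3 S873
G01 X98.6248 Y59.1777 F1124
G01 X98.6248 Y41.6287
G01 X49.7885 Y41.6287
G01 X49.7885 Y59.1777
M5
G0 X42.7406 Y76.6950
M3 S182
G01 X63.1489 Y76.6950 F3086
G01 X63.1489 Y27.9480
G01 X42.7406 Y27.9480
G01 X42.7406 Y76.6950
M5
G0 X0.0000 Y0.0000

viewBox `0 0 155.6336 98.3100` with mm width/height → 1 unit = 1 mm. Flip: y_m = 98.3100 − y_svg.

**Shape 1** — `<path>` cubic bezier, stroke `#ff00ff` → cut (S873, F1124). Control points (SVG): P0=(56.9160,56.3507), P1=(32.7374,33.2180), P2=(38.1065,59.9379), P3=(17.0231,41.4043); sampled at t=k/3. Machine vertices: (56.9160,41.9593) → (40.5126,51.9969) → (31.3631,49.9342) → (17.0231,56.9057). Open path.

**Shape 2** — `<polygon>` rectangle, stroke `#ff00ff` → cut (S873, F1124). Machine vertices: (49.7885,59.1777) → (98.6248,59.1777) → (98.6248,41.6287) → (49.7885,41.6287) → (49.7885,59.1777). Closed: final G1 returns to the first vertex.

**Shape 3** — `<path>` rectangle, stroke `#0000ff` → engrave (S182, F3086). Machine vertices: (42.7406,76.6950) → (63.1489,76.6950) → (63.1489,27.9480) → (42.7406,27.9480) → (42.7406,76.6950). Closed: final G1 returns to the first vertex.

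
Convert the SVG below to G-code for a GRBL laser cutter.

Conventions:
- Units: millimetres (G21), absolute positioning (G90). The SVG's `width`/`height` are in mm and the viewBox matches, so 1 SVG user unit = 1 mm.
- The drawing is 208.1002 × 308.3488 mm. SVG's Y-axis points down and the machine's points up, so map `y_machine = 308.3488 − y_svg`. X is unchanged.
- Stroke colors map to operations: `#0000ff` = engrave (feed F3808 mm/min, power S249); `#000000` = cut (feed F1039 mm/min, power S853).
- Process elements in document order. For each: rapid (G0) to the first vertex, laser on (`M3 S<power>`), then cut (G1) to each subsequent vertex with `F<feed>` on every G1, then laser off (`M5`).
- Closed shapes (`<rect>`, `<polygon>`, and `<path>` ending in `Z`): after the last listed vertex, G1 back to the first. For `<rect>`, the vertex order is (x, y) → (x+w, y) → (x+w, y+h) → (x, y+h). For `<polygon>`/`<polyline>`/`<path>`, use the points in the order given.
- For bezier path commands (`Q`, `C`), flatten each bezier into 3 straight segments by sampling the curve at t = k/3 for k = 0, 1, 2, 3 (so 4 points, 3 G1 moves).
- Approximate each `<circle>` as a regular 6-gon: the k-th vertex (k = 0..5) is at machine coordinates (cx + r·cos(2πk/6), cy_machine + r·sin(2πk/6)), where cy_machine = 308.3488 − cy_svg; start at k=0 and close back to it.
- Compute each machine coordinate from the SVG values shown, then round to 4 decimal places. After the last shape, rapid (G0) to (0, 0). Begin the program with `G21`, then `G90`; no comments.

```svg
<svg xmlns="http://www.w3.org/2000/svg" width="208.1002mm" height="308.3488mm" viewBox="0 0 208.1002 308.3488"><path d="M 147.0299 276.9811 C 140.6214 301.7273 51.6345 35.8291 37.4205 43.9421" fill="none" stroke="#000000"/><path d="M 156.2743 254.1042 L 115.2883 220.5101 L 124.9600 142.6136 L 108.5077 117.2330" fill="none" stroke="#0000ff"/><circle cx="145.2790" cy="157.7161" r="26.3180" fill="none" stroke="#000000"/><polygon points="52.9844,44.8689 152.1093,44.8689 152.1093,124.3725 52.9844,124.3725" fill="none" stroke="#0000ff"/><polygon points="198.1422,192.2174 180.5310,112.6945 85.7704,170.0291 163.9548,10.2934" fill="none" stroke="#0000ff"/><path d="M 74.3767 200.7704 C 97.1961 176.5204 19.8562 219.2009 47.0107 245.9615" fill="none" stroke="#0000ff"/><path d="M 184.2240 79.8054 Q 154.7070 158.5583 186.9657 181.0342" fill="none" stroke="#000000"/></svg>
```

Since the viewBox matches the mm dimensions, user units are millimetres directly. The only transform is the Y-flip y_m = 308.3488 − y_svg.

Shape 1 is a cubic bezier drawn with `<path>`. Its stroke #000000 means cut at S853, F1039. After flipping Y the toolpath is (147.0299,31.3677) → (118.9231,82.5898) → (70.7310,202.0958) → (37.4205,264.4067).

Shape 2 is a open polyline drawn with `<path>`. Its stroke #0000ff means engrave at S249, F3808. After flipping Y the toolpath is (156.2743,54.2446) → (115.2883,87.8387) → (124.9600,165.7352) → (108.5077,191.1158).

Shape 3 is a circle drawn with `<circle>`. Its stroke #000000 means cut at S853, F1039. After flipping Y the toolpath is (171.5970,150.6327) → (158.4380,173.4248) → (132.1200,173.4248) → (118.9610,150.6327) → (132.1200,127.8406) → (158.4380,127.8406) → (171.5970,150.6327), returning to the start.

Shape 4 is a rectangle drawn with `<polygon>`. Its stroke #0000ff means engrave at S249, F3808. After flipping Y the toolpath is (52.9844,263.4799) → (152.1093,263.4799) → (152.1093,183.9763) → (52.9844,183.9763) → (52.9844,263.4799), returning to the start.

Shape 5 is a closed polygon drawn with `<polygon>`. Its stroke #0000ff means engrave at S249, F3808. After flipping Y the toolpath is (198.1422,116.1314) → (180.5310,195.6543) → (85.7704,138.3197) → (163.9548,298.0554) → (198.1422,116.1314), returning to the start.

Shape 6 is a cubic bezier drawn with `<path>`. Its stroke #0000ff means engrave at S249, F3808. After flipping Y the toolpath is (74.3767,107.5784) → (71.3894,112.5868) → (47.1079,91.3860) → (47.0107,62.3873).

Shape 7 is a quadratic bezier drawn with `<path>`. Its stroke #000000 means cut at S853, F1039. After flipping Y the toolpath is (184.2240,228.5434) → (171.4100,182.2945) → (172.3239,148.5515) → (186.9657,127.3146).

G21
G90
G0 X147.0299 Y31.3677
M3 S853
G1 X118.9231 Y82.5898 F1039
G1 X70.7310 Y202.0958 F1039
G1 X37.4205 Y264.4067 F1039
M5
G0 X156.2743 Y54.2446
M3 S249
G1 X115.2883 Y87.8387 F3808
G1 X124.9600 Y165.7352 F3808
G1 X108.5077 Y191.1158 F3808
M5
G0 X171.5970 Y150.6327
M3 S853
G1 X158.4380 Y173.4248 F1039
G1 X132.1200 Y173.4248 F1039
G1 X118.9610 Y150.6327 F1039
G1 X132.1200 Y127.8406 F1039
G1 X158.4380 Y127.8406 F1039
G1 X171.5970 Y150.6327 F1039
M5
G0 X52.9844 Y263.4799
M3 S249
G1 X152.1093 Y263.4799 F3808
G1 X152.1093 Y183.9763 F3808
G1 X52.9844 Y183.9763 F3808
G1 X52.9844 Y263.4799 F3808
M5
G0 X198.1422 Y116.1314
M3 S249
G1 X180.5310 Y195.6543 F3808
G1 X85.7704 Y138.3197 F3808
G1 X163.9548 Y298.0554 F3808
G1 X198.1422 Y116.1314 F3808
M5
G0 X74.3767 Y107.5784
M3 S249
G1 X71.3894 Y112.5868 F3808
G1 X47.1079 Y91.3860 F3808
G1 X47.0107 Y62.3873 F3808
M5
G0 X184.2240 Y228.5434
M3 S853
G1 X171.4100 Y182.2945 F1039
G1 X172.3239 Y148.5515 F1039
G1 X186.9657 Y127.3146 F1039
M5
G0 X0.0000 Y0.0000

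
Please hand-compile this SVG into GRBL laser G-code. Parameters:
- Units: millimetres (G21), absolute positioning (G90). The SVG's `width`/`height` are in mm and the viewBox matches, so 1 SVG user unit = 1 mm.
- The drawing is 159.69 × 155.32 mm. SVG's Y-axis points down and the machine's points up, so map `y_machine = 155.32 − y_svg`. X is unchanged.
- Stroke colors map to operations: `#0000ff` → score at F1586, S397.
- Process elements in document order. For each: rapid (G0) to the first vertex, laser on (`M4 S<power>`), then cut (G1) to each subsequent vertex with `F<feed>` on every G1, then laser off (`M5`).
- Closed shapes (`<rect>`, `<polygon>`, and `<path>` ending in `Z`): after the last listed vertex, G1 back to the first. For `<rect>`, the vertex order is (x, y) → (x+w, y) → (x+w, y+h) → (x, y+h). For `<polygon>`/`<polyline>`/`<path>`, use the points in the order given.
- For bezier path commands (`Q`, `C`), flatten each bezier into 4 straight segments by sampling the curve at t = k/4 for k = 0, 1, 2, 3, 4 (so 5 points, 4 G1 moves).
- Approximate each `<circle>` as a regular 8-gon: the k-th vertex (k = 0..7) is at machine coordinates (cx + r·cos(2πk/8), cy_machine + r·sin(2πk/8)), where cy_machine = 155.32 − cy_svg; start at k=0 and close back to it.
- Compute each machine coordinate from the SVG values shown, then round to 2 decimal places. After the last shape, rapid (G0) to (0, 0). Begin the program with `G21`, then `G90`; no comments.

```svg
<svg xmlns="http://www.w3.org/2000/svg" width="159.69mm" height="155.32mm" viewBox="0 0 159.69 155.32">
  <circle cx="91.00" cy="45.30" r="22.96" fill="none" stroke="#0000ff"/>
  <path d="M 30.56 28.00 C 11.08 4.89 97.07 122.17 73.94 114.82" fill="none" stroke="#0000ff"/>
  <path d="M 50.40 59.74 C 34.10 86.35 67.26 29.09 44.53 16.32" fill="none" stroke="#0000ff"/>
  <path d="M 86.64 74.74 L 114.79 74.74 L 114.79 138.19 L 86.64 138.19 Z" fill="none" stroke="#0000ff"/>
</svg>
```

G21
G90
G0 X113.96 Y110.02
M4 S397
G1 X107.24 Y126.26 F1586
G1 X91.00 Y132.98 F1586
G1 X74.76 Y126.26 F1586
G1 X68.04 Y110.02 F1586
G1 X74.76 Y93.78 F1586
G1 X91.00 Y87.06 F1586
G1 X107.24 Y93.78 F1586
G1 X113.96 Y110.02 F1586
M5
G0 X30.56 Y127.32
M4 S397
G1 X32.37 Y122.47 F1586
G1 X53.62 Y89.82 F1586
G1 X74.18 Y54.21 F1586
G1 X73.94 Y40.50 F1586
M5
G0 X50.40 Y95.58
M4 S397
G1 X45.80 Y89.34 F1586
G1 X49.88 Y102.52 F1586
G1 X52.74 Y123.09 F1586
G1 X44.53 Y139.00 F1586
M5
G0 X86.64 Y80.58
M4 S397
G1 X114.79 Y80.58 F1586
G1 X114.79 Y17.13 F1586
G1 X86.64 Y17.13 F1586
G1 X86.64 Y80.58 F1586
M5
G0 X0.00 Y0.00

1 u = 1 mm; y_m = 155.32 − y.

[1] `<circle>` circle, #0000ff→score S397 F1586: (113.96,110.02) → (107.24,126.26) → (91.00,132.98) → (74.76,126.26) → (68.04,110.02) → (74.76,93.78) → (91.00,87.06) → (107.24,93.78) → (113.96,110.02) (closed)

[2] `<path>` cubic bezier, #0000ff→score S397 F1586: (30.56,127.32) → (32.37,122.47) → (53.62,89.82) → (74.18,54.21) → (73.94,40.50)

[3] `<path>` cubic bezier, #0000ff→score S397 F1586: (50.40,95.58) → (45.80,89.34) → (49.88,102.52) → (52.74,123.09) → (44.53,139.00)

[4] `<path>` rectangle, #0000ff→score S397 F1586: (86.64,80.58) → (114.79,80.58) → (114.79,17.13) → (86.64,17.13) → (86.64,80.58) (closed)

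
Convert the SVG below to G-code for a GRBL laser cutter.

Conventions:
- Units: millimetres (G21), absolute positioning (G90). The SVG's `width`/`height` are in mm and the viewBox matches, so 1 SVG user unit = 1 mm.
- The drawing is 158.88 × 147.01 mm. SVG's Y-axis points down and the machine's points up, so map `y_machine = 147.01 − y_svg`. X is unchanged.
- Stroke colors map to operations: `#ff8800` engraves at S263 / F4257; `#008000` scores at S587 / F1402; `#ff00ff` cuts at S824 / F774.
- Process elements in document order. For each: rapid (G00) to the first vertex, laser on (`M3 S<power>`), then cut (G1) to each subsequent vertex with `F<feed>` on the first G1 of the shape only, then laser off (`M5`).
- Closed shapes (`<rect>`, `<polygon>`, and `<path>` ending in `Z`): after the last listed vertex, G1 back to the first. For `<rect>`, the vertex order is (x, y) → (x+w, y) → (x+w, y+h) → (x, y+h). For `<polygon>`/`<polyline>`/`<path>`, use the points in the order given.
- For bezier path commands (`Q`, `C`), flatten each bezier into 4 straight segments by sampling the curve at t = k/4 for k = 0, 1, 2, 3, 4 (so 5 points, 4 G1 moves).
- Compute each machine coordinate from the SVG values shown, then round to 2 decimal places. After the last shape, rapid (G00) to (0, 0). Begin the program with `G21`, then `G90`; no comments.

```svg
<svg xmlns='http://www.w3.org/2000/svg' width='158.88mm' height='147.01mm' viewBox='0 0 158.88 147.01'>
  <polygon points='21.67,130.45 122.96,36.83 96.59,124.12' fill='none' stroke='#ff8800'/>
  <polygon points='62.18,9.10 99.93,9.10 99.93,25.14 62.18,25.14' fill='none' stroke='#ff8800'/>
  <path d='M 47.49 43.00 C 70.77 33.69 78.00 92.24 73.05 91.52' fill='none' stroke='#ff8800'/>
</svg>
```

G21
G90
G00 X21.67 Y16.56
M3 S263
G1 X122.96 Y110.18 F4257
G1 X96.59 Y22.89
G1 X21.67 Y16.56
M5
G00 X62.18 Y137.91
M3 S263
G1 X99.93 Y137.91 F4257
G1 X99.93 Y121.87
G1 X62.18 Y121.87
G1 X62.18 Y137.91
M5
G00 X47.49 Y104.01
M3 S263
G1 X62.00 Y100.26 F4257
G1 X70.86 Y82.97
G1 X74.42 Y64.08
G1 X73.05 Y55.49
M5
G00 X0.00 Y0.00

viewBox `0 0 158.88 147.01` with mm width/height → 1 unit = 1 mm. Flip: y_m = 147.01 − y_svg.

**Shape 1** — `<polygon>` closed polygon, stroke `#ff8800` → engrave (S263, F4257). Machine vertices: (21.67,16.56) → (122.96,110.18) → (96.59,22.89) → (21.67,16.56). Closed: final G1 returns to the first vertex.

**Shape 2** — `<polygon>` rectangle, stroke `#ff8800` → engrave (S263, F4257). Machine vertices: (62.18,137.91) → (99.93,137.91) → (99.93,121.87) → (62.18,121.87) → (62.18,137.91). Closed: final G1 returns to the first vertex.

**Shape 3** — `<path>` cubic bezier, stroke `#ff8800` → engrave (S263, F4257). Control points (SVG): P0=(47.49,43.00), P1=(70.77,33.69), P2=(78.00,92.24), P3=(73.05,91.52); sampled at t=k/4. Machine vertices: (47.49,104.01) → (62.00,100.26) → (70.86,82.97) → (74.42,64.08) → (73.05,55.49). Open path.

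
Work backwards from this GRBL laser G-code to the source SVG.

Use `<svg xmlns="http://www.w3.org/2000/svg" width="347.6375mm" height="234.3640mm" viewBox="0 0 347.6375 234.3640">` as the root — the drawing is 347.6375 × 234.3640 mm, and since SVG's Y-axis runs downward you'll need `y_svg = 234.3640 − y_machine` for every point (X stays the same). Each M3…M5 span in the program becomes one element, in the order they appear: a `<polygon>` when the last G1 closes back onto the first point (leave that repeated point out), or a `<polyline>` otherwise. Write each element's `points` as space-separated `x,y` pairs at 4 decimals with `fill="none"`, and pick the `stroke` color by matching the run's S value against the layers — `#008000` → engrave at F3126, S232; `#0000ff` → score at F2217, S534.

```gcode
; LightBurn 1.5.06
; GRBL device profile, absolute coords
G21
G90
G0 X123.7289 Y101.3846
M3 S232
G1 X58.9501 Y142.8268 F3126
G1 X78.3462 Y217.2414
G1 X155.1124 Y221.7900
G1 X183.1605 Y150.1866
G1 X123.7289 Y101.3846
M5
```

<svg xmlns="http://www.w3.org/2000/svg" width="347.6375mm" height="234.3640mm" viewBox="0 0 347.6375 234.3640">
  <polygon points="123.7289,132.9794 58.9501,91.5372 78.3462,17.1226 155.1124,12.5740 183.1605,84.1774" fill="none" stroke="#008000"/>
</svg>

Each laser-on run becomes one SVG element. Flip Y back into SVG space with y_svg = 234.3640 − y_machine. Every run uses S232, so all elements get stroke `#008000` (engrave).

Run 1: The run returns to its start, so emit a `<polygon>` with points (Y-flipped): 123.7289,132.9794 58.9501,91.5372 78.3462,17.1226 155.1124,12.5740 183.1605,84.1774.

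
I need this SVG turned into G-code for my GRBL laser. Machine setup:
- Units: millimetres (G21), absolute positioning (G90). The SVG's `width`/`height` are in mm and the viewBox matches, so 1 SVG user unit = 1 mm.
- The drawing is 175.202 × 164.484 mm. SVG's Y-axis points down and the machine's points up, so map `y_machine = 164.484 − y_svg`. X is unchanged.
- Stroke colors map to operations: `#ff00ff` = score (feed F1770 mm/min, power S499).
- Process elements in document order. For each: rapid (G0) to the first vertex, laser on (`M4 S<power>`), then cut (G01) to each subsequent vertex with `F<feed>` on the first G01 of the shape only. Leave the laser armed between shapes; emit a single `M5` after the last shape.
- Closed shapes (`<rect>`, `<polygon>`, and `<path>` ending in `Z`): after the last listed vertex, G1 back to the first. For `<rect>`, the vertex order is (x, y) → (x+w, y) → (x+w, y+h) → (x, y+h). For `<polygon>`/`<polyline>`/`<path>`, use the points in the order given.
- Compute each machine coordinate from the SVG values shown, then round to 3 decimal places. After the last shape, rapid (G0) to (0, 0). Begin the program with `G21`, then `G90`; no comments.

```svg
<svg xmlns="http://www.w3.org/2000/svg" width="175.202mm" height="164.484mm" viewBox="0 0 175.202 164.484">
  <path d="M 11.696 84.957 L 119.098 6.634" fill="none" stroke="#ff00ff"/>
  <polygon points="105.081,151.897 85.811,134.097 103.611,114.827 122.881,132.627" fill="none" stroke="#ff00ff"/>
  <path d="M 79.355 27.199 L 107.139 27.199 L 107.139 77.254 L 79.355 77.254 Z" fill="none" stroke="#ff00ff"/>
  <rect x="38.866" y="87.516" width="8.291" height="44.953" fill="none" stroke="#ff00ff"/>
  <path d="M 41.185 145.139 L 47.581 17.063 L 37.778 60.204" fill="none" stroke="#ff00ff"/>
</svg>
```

G21
G90
G0 X11.696 Y79.527
M4 S499
G01 X119.098 Y157.850 F1770
G0 X105.081 Y12.587
M4 S499
G01 X85.811 Y30.387 F1770
G01 X103.611 Y49.657
G01 X122.881 Y31.857
G01 X105.081 Y12.587
G0 X79.355 Y137.285
M4 S499
G01 X107.139 Y137.285 F1770
G01 X107.139 Y87.230
G01 X79.355 Y87.230
G01 X79.355 Y137.285
G0 X38.866 Y76.968
M4 S499
G01 X47.157 Y76.968 F1770
G01 X47.157 Y32.015
G01 X38.866 Y32.015
G01 X38.866 Y76.968
G0 X41.185 Y19.345
M4 S499
G01 X47.581 Y147.421 F1770
G01 X37.778 Y104.280
M5
G0 X0.000 Y0.000

1 u = 1 mm; y_m = 164.484 − y.

[1] `<path>` line segment, #ff00ff→score S499 F1770: (11.696,79.527) → (119.098,157.850)

[2] `<polygon>` regular polygon, #ff00ff→score S499 F1770: (105.081,12.587) → (85.811,30.387) → (103.611,49.657) → (122.881,31.857) → (105.081,12.587) (closed)

[3] `<path>` rectangle, #ff00ff→score S499 F1770: (79.355,137.285) → (107.139,137.285) → (107.139,87.230) → (79.355,87.230) → (79.355,137.285) (closed)

[4] `<rect>` rectangle, #ff00ff→score S499 F1770: (38.866,76.968) → (47.157,76.968) → (47.157,32.015) → (38.866,32.015) → (38.866,76.968) (closed)

[5] `<path>` open polyline, #ff00ff→score S499 F1770: (41.185,19.345) → (47.581,147.421) → (37.778,104.280)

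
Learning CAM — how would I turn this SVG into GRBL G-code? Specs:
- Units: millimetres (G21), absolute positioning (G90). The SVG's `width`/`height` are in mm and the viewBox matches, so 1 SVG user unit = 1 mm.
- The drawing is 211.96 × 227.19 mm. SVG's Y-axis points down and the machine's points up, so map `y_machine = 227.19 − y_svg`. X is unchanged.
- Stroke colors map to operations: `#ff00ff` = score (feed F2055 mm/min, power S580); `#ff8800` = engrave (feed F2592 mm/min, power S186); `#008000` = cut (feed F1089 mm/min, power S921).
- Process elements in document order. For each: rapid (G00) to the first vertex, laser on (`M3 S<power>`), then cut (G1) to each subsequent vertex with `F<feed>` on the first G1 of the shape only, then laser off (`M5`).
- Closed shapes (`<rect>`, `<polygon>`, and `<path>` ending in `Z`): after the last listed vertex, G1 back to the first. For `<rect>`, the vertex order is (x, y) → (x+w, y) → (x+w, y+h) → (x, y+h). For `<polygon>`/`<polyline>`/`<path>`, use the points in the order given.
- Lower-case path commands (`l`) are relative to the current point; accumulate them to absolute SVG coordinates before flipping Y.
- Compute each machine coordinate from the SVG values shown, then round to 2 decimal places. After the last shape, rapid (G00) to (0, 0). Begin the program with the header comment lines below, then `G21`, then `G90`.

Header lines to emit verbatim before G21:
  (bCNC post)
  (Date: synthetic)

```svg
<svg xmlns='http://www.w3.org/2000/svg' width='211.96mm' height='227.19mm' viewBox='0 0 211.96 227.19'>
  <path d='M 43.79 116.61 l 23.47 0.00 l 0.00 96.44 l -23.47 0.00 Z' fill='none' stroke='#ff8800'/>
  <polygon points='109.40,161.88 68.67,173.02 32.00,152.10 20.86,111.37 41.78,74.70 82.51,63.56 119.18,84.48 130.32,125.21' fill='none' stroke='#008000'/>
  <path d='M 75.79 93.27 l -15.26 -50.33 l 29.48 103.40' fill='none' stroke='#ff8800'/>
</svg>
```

1 u = 1 mm; y_m = 227.19 − y.

[1] `<path>` rectangle, #ff8800→engrave S186 F2592: (43.79,110.58) → (67.26,110.58) → (67.26,14.14) → (43.79,14.14) → (43.79,110.58) (closed)

[2] `<polygon>` regular polygon, #008000→cut S921 F1089: (109.40,65.31) → (68.67,54.17) → (32.00,75.09) → (20.86,115.82) → (41.78,152.49) → (82.51,163.63) → (119.18,142.71) → (130.32,101.98) → (109.40,65.31) (closed)

[3] `<path>` open polyline, #ff8800→engrave S186 F2592: (75.79,133.92) → (60.53,184.25) → (90.01,80.85)

(bCNC post)
(Date: synthetic)
G21
G90
G00 X43.79 Y110.58
M3 S186
G1 X67.26 Y110.58 F2592
G1 X67.26 Y14.14
G1 X43.79 Y14.14
G1 X43.79 Y110.58
M5
G00 X109.40 Y65.31
M3 S921
G1 X68.67 Y54.17 F1089
G1 X32.00 Y75.09
G1 X20.86 Y115.82
G1 X41.78 Y152.49
G1 X82.51 Y163.63
G1 X119.18 Y142.71
G1 X130.32 Y101.98
G1 X109.40 Y65.31
M5
G00 X75.79 Y133.92
M3 S186
G1 X60.53 Y184.25 F2592
G1 X90.01 Y80.85
M5
G00 X0.00 Y0.00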